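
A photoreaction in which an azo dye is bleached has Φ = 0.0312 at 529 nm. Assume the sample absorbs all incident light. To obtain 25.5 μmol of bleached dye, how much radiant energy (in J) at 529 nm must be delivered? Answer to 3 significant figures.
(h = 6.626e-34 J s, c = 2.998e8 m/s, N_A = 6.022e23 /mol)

Product: 25.5 μmol = 2.55e-5 mol.
Photons that must be absorbed: 2.55e-5 / 0.0312 = 8.173e-4 mol.
Photon energy: hc/λ = 3.755e-19 J; per mole, 2.261e5 J mol⁻¹.
Energy required: 8.173e-4 × 2.261e5 = 185 J.

185 J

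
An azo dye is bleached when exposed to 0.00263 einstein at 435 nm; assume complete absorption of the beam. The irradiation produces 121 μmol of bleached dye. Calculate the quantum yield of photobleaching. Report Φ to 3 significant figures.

Product: 121 μmol = 1.21×10⁻⁴ mol.
Φ = 1.21×10⁻⁴ mol / 0.00263 mol photons = 0.0460.

Φ = 0.0460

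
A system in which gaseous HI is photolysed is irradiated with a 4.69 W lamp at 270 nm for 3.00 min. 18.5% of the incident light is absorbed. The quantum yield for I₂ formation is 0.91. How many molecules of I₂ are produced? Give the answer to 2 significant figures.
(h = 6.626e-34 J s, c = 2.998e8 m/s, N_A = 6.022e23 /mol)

Photon energy at 270 nm: hc/λ = (6.626e-34)(2.998e8)/(270e-9) = 7.357e-19 J.
Energy delivered: (4.69 W)(180 s) = 844.2 J.
Photons incident: 844.2 / 7.357e-19 = 1.147e21, i.e. 1.147e21/6.022e23 = 0.001905 mol.
Photons absorbed: 0.185 × 0.001905 = 3.524e-4 mol.
Product: Φ × n_abs = 0.91 × 3.524e-4 = 3.207e-4 mol.
As a count: 3.207e-4 × 6.022e23 = 1.9e20.

1.9e20 molecules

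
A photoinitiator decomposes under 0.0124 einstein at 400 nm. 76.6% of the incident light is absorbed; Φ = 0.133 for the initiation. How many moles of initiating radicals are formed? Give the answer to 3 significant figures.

Photons absorbed: 0.766 × 0.0124 = 0.009498 mol.
Product: Φ × n_abs = 0.133 × 0.009498 = 0.001263 mol.

0.00126 mol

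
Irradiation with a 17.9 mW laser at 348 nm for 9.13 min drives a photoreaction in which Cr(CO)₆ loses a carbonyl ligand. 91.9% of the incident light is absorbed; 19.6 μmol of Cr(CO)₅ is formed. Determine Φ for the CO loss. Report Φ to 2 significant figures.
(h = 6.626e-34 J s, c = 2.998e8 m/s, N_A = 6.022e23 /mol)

Φ = 0.75

Product: 19.6 μmol = 1.96e-5 mol.
Photon energy at 348 nm: hc/λ = (6.626e-34)(2.998e8)/(348e-9) = 5.708e-19 J.
Energy delivered: (17.9 mW)(547.8 s) = 9.806 J.
Photons incident: 9.806 / 5.708e-19 = 1.718e19, i.e. 1.718e19/6.022e23 = 2.853e-5 mol.
Photons absorbed: 0.919 × 2.853e-5 = 2.622e-5 mol.
Φ = 1.96e-5 mol / 2.622e-5 mol photons = 0.75.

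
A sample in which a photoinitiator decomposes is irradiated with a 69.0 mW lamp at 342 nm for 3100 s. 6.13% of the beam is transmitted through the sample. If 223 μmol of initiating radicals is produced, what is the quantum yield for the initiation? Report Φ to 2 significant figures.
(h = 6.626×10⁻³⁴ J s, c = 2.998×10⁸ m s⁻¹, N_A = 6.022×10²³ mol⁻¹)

Φ = 0.39

Product: 223 μmol = 2.23×10⁻⁴ mol.
Photon energy at 342 nm: hc/λ = (6.626×10⁻³⁴)(2.998×10⁸)/(342×10⁻⁹) = 5.808×10⁻¹⁹ J.
Energy delivered: (69.0 mW)(3100 s) = 213.9 J.
Photons incident: 213.9 / 5.808×10⁻¹⁹ = 3.683×10²⁰, i.e. 3.683×10²⁰/6.022×10²³ = 6.116×10⁻⁴ mol.
Fraction absorbed: 1 − 6.13/100 = 0.9387.
Photons absorbed: 0.9387 × 6.116×10⁻⁴ = 5.741×10⁻⁴ mol.
Φ = 2.23×10⁻⁴ mol / 5.741×10⁻⁴ mol photons = 0.39.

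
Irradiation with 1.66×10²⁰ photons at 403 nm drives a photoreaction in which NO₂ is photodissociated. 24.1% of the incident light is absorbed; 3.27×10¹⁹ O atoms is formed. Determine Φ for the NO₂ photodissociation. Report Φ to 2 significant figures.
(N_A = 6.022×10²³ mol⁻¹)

Φ = 0.82

Product: 3.27×10¹⁹ / 6.022×10²³ = 5.430×10⁻⁵ mol.
Moles of photons: 1.66×10²⁰ / 6.022×10²³ = 2.757×10⁻⁴ mol.
Photons absorbed: 0.241 × 2.757×10⁻⁴ = 6.644×10⁻⁵ mol.
Φ = 5.430×10⁻⁵ mol / 6.644×10⁻⁵ mol photons = 0.82.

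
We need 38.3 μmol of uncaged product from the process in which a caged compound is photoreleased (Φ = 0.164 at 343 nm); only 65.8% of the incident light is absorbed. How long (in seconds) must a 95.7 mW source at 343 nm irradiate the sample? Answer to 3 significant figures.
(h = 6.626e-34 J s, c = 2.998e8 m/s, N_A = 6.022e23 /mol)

Product: 38.3 μmol = 3.83e-5 mol.
Photons that must be absorbed: 3.83e-5 / 0.164 = 2.335e-4 mol.
Incident photons needed: 2.335e-4 / 0.658 = 3.549e-4 mol.
Photon energy: hc/λ = 5.791e-19 J; per mole, 3.487e5 J mol⁻¹.
Energy required: 3.549e-4 × 3.487e5 = 123.8 J.
Time: 123.8 J / 0.0957 W = 1290 s.

t ≈ 1290 s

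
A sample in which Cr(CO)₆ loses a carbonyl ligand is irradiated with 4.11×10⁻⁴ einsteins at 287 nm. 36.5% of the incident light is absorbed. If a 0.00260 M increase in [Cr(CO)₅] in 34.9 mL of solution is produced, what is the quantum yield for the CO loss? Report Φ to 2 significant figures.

Φ = 0.60

Product: (0.00260 M)(0.0349 L) = 9.074×10⁻⁵ mol.
Photons absorbed: 0.365 × 4.11×10⁻⁴ = 1.500×10⁻⁴ mol.
Φ = 9.074×10⁻⁵ mol / 1.500×10⁻⁴ mol photons = 0.60.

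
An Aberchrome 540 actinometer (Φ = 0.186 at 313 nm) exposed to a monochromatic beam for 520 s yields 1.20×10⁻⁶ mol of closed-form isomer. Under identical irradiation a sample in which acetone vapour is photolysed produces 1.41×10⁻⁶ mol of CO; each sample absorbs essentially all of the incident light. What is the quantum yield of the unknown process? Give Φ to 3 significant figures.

Φ = 0.219

Photons absorbed by the actinometer: 1.20×10⁻⁶ / 0.186 = 6.452×10⁻⁶ mol.
Φ(unknown) = 1.41×10⁻⁶ / 6.452×10⁻⁶ = 0.219.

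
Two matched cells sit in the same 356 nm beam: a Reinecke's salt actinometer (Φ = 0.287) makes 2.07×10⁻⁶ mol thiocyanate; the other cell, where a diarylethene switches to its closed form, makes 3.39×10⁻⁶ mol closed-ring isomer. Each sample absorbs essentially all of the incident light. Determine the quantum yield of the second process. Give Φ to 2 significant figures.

Φ = 0.47

Photons absorbed by the actinometer: 2.07×10⁻⁶ / 0.287 = 7.213×10⁻⁶ mol.
Φ(unknown) = 3.39×10⁻⁶ / 7.213×10⁻⁶ = 0.47.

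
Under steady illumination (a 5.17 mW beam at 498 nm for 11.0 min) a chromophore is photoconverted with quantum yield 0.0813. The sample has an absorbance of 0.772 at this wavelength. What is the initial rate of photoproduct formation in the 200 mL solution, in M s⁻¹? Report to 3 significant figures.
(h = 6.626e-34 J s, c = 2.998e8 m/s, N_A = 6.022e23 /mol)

7.27e-9 M s⁻¹

Photon energy at 498 nm: hc/λ = (6.626e-34)(2.998e8)/(498e-9) = 3.989e-19 J.
Energy delivered: (5.17 mW)(660 s) = 3.412 J.
Photons incident: 3.412 / 3.989e-19 = 8.554e18, i.e. 8.554e18/6.022e23 = 1.420e-5 mol.
Fraction absorbed: 1 − 10^(−0.772) = 0.8310.
Photons absorbed: 0.8310 × 1.420e-5 = 1.180e-5 mol.
Product formed: 0.0813 × 1.180e-5 = 9.593e-7 mol.
Rate: 9.593e-7 mol / (660 s × 0.2 L) = 7.27e-9 M s⁻¹.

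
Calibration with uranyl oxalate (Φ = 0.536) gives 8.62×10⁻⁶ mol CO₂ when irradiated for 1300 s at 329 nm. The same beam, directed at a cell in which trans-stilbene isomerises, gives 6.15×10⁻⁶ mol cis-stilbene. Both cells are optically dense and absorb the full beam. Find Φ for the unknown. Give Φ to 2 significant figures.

Photons absorbed by the actinometer: 8.62×10⁻⁶ / 0.536 = 1.608×10⁻⁵ mol.
Φ(unknown) = 6.15×10⁻⁶ / 1.608×10⁻⁵ = 0.38.

Φ = 0.38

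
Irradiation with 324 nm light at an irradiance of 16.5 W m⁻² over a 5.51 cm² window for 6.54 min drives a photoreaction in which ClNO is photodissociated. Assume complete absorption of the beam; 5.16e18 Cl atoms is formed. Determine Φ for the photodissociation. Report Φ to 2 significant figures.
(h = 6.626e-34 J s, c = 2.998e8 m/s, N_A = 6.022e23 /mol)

Product: 5.16e18 / 6.022e23 = 8.569e-6 mol.
Photon energy at 324 nm: hc/λ = (6.626e-34)(2.998e8)/(324e-9) = 6.131e-19 J.
Energy delivered: (16.5 W m⁻²)(5.51e-4 m²)(392.4 s) = 3.568 J.
Photons incident: 3.568 / 6.131e-19 = 5.820e18, i.e. 5.820e18/6.022e23 = 9.665e-6 mol.
Φ = 8.569e-6 mol / 9.665e-6 mol photons = 0.89.

Φ = 0.89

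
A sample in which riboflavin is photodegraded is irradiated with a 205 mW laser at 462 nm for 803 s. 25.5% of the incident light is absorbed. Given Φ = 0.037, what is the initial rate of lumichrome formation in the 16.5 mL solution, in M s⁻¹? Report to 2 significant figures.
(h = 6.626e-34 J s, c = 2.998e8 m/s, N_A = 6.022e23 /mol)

4.5e-7 M s⁻¹

Photon energy at 462 nm: hc/λ = (6.626e-34)(2.998e8)/(462e-9) = 4.300e-19 J.
Energy delivered: (205 mW)(803 s) = 164.6 J.
Photons incident: 164.6 / 4.300e-19 = 3.828e20, i.e. 3.828e20/6.022e23 = 6.357e-4 mol.
Photons absorbed: 0.255 × 6.357e-4 = 1.621e-4 mol.
Product formed: 0.037 × 1.621e-4 = 5.998e-6 mol.
Rate: 5.998e-6 mol / (803 s × 0.0165 L) = 4.5e-7 M s⁻¹.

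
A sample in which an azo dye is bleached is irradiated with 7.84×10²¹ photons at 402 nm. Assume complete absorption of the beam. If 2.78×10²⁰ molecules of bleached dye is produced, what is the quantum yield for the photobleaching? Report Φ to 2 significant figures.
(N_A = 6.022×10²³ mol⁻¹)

Product: 2.78×10²⁰ / 6.022×10²³ = 4.616×10⁻⁴ mol.
Moles of photons: 7.84×10²¹ / 6.022×10²³ = 0.01302 mol.
Φ = 4.616×10⁻⁴ mol / 0.01302 mol photons = 0.035.

Φ = 0.035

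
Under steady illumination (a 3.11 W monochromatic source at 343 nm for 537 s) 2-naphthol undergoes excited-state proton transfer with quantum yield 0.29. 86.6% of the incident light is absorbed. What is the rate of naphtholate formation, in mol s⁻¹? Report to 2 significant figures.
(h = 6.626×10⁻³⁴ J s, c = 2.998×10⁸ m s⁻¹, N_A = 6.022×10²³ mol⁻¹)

2.2×10⁻⁶ mol s⁻¹

Photon energy at 343 nm: hc/λ = (6.626×10⁻³⁴)(2.998×10⁸)/(343×10⁻⁹) = 5.791×10⁻¹⁹ J.
Energy delivered: (3.11 W)(537 s) = 1670 J.
Photons incident: 1670 / 5.791×10⁻¹⁹ = 2.884×10²¹, i.e. 2.884×10²¹/6.022×10²³ = 0.004789 mol.
Photons absorbed: 0.866 × 0.004789 = 0.004147 mol.
Product formed: 0.29 × 0.004147 = 0.001203 mol.
Rate: 0.001203 / 537 s = 2.2×10⁻⁶ mol s⁻¹.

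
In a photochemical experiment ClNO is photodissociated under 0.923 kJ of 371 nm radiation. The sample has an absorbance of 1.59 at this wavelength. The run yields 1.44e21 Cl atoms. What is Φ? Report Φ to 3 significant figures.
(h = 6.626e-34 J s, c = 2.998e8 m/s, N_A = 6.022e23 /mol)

Φ = 0.857

Product: 1.44e21 / 6.022e23 = 0.002391 mol.
Photon energy at 371 nm: hc/λ = (6.626e-34)(2.998e8)/(371e-9) = 5.354e-19 J.
Incident energy: 0.923 kJ = 923 J.
Photons incident: 923 / 5.354e-19 = 1.724e21, i.e. 1.724e21/6.022e23 = 0.002863 mol.
Fraction absorbed: 1 − 10^(−1.59) = 0.9743.
Photons absorbed: 0.9743 × 0.002863 = 0.002789 mol.
Φ = 0.002391 mol / 0.002789 mol photons = 0.857.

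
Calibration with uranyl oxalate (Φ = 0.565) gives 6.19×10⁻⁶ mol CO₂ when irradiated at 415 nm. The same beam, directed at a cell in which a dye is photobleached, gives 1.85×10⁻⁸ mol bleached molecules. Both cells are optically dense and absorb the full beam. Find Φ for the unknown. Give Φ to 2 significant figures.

Φ = 0.0017

Photons absorbed by the actinometer: 6.19×10⁻⁶ / 0.565 = 1.096×10⁻⁵ mol.
Φ(unknown) = 1.85×10⁻⁸ / 1.096×10⁻⁵ = 0.0017.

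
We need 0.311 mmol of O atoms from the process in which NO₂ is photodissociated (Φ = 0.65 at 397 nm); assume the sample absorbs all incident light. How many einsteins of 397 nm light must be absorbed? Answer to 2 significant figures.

4.8×10⁻⁴ einstein

Product: 0.311 mmol = 3.11×10⁻⁴ mol.
Photons that must be absorbed: 3.11×10⁻⁴ / 0.65 = 4.785×10⁻⁴ mol.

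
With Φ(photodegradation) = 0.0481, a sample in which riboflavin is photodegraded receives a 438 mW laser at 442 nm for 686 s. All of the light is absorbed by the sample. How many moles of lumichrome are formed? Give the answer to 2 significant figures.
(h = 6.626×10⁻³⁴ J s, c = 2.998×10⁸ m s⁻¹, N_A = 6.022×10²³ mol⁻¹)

Photon energy at 442 nm: hc/λ = (6.626×10⁻³⁴)(2.998×10⁸)/(442×10⁻⁹) = 4.494×10⁻¹⁹ J.
Energy delivered: (438 mW)(686 s) = 300.5 J.
Photons incident: 300.5 / 4.494×10⁻¹⁹ = 6.687×10²⁰, i.e. 6.687×10²⁰/6.022×10²³ = 0.001110 mol.
Product: Φ × n_abs = 0.0481 × 0.001110 = 5.339×10⁻⁵ mol.

5.3×10⁻⁵ mol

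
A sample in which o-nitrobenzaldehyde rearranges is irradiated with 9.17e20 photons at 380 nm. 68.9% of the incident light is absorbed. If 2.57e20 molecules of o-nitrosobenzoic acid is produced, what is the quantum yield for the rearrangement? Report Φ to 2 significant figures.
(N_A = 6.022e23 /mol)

Φ = 0.41

Product: 2.57e20 / 6.022e23 = 4.268e-4 mol.
Moles of photons: 9.17e20 / 6.022e23 = 0.001523 mol.
Photons absorbed: 0.689 × 0.001523 = 0.001049 mol.
Φ = 4.268e-4 mol / 0.001049 mol photons = 0.41.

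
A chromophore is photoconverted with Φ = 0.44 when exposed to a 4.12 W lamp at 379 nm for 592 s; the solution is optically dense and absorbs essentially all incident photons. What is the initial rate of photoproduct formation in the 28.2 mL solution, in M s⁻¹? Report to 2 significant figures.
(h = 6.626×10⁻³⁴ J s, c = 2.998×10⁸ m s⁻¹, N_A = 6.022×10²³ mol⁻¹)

2.0×10⁻⁴ M s⁻¹

Photon energy at 379 nm: hc/λ = (6.626×10⁻³⁴)(2.998×10⁸)/(379×10⁻⁹) = 5.241×10⁻¹⁹ J.
Energy delivered: (4.12 W)(592 s) = 2439 J.
Photons incident: 2439 / 5.241×10⁻¹⁹ = 4.654×10²¹, i.e. 4.654×10²¹/6.022×10²³ = 0.007728 mol.
Product formed: 0.44 × 0.007728 = 0.003400 mol.
Rate: 0.003400 mol / (592 s × 0.0282 L) = 2.0×10⁻⁴ M s⁻¹.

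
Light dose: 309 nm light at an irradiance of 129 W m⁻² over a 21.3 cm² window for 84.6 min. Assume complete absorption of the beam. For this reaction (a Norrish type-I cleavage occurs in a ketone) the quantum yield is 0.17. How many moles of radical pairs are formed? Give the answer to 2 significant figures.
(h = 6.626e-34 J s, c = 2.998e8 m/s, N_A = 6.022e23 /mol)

Photon energy at 309 nm: hc/λ = (6.626e-34)(2.998e8)/(309e-9) = 6.429e-19 J.
Energy delivered: (129 W m⁻²)(21.3e-4 m²)(5076 s) = 1395 J.
Photons incident: 1395 / 6.429e-19 = 2.170e21, i.e. 2.170e21/6.022e23 = 0.003603 mol.
Product: Φ × n_abs = 0.17 × 0.003603 = 6.125e-4 mol.

6.1e-4 mol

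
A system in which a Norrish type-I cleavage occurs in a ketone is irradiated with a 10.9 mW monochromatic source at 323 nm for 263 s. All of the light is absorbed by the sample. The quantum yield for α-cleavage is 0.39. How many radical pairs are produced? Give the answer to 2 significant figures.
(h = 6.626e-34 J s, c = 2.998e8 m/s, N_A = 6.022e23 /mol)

Photon energy at 323 nm: hc/λ = (6.626e-34)(2.998e8)/(323e-9) = 6.150e-19 J.
Energy delivered: (10.9 mW)(263 s) = 2.867 J.
Photons incident: 2.867 / 6.150e-19 = 4.662e18, i.e. 4.662e18/6.022e23 = 7.742e-6 mol.
Product: Φ × n_abs = 0.39 × 7.742e-6 = 3.019e-6 mol.
As a count: 3.019e-6 × 6.022e23 = 1.8e18.

1.8e18 radical pairs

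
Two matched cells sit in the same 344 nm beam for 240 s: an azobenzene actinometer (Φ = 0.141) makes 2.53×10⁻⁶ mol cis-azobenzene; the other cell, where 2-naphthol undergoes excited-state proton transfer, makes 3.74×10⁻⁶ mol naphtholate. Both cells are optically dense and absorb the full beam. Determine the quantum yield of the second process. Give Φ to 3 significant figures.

Φ = 0.208

Photons absorbed by the actinometer: 2.53×10⁻⁶ / 0.141 = 1.794×10⁻⁵ mol.
Φ(unknown) = 3.74×10⁻⁶ / 1.794×10⁻⁵ = 0.208.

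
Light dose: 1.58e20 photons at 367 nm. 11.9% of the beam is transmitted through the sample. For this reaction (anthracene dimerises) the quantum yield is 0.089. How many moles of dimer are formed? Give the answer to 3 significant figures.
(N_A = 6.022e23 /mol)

2.06e-5 mol

Moles of photons: 1.58e20 / 6.022e23 = 2.624e-4 mol.
Fraction absorbed: 1 − 11.9/100 = 0.8810.
Photons absorbed: 0.8810 × 2.624e-4 = 2.312e-4 mol.
Product: Φ × n_abs = 0.089 × 2.312e-4 = 2.058e-5 mol.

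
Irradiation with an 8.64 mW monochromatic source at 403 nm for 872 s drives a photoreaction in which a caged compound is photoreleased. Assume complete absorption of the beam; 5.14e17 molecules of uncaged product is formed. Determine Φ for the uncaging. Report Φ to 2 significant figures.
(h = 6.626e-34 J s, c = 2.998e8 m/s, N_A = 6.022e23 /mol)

Product: 5.14e17 / 6.022e23 = 8.535e-7 mol.
Photon energy at 403 nm: hc/λ = (6.626e-34)(2.998e8)/(403e-9) = 4.929e-19 J.
Energy delivered: (8.64 mW)(872 s) = 7.534 J.
Photons incident: 7.534 / 4.929e-19 = 1.529e19, i.e. 1.529e19/6.022e23 = 2.539e-5 mol.
Φ = 8.535e-7 mol / 2.539e-5 mol photons = 0.034.

Φ = 0.034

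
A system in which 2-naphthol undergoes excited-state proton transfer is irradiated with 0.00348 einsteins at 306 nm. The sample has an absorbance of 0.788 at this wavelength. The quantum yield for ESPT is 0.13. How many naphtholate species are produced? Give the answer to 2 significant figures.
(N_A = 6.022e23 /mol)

Fraction absorbed: 1 − 10^(−0.788) = 0.8371.
Photons absorbed: 0.8371 × 0.00348 = 0.002913 mol.
Product: Φ × n_abs = 0.13 × 0.002913 = 3.787e-4 mol.
As a count: 3.787e-4 × 6.022e23 = 2.3e20.

2.3e20 species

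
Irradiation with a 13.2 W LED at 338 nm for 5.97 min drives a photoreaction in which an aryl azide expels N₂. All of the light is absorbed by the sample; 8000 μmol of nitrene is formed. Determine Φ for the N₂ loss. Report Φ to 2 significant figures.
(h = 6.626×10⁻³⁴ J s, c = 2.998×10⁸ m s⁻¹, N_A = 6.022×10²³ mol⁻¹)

Product: 8000 μmol = 0.00800 mol.
Photon energy at 338 nm: hc/λ = (6.626×10⁻³⁴)(2.998×10⁸)/(338×10⁻⁹) = 5.877×10⁻¹⁹ J.
Energy delivered: (13.2 W)(358.2 s) = 4728 J.
Photons incident: 4728 / 5.877×10⁻¹⁹ = 8.045×10²¹, i.e. 8.045×10²¹/6.022×10²³ = 0.01336 mol.
Φ = 0.00800 mol / 0.01336 mol photons = 0.60.

Φ = 0.60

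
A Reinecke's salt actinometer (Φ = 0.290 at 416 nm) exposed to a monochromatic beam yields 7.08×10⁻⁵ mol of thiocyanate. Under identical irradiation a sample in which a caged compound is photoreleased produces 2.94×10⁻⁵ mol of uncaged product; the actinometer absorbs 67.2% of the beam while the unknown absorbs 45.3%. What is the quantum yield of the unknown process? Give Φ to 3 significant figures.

Φ = 0.179

Photons absorbed by the actinometer: 7.08×10⁻⁵ / 0.290 = 2.441×10⁻⁴ mol.
Incident flux: 2.441×10⁻⁴ / 0.672 = 3.632×10⁻⁴ einstein.
Absorbed by unknown: 0.453 × 3.632×10⁻⁴ = 1.645×10⁻⁴ mol.
Φ(unknown) = 2.94×10⁻⁵ / 1.645×10⁻⁴ = 0.179.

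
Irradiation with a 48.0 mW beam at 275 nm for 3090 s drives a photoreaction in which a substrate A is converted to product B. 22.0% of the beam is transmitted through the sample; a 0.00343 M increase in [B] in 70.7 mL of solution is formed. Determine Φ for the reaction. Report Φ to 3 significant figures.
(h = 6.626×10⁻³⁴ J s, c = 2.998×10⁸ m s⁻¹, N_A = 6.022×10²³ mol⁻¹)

Φ = 0.912

Product: (0.00343 M)(0.0707 L) = 2.425×10⁻⁴ mol.
Photon energy at 275 nm: hc/λ = (6.626×10⁻³⁴)(2.998×10⁸)/(275×10⁻⁹) = 7.224×10⁻¹⁹ J.
Energy delivered: (48.0 mW)(3090 s) = 148.3 J.
Photons incident: 148.3 / 7.224×10⁻¹⁹ = 2.053×10²⁰, i.e. 2.053×10²⁰/6.022×10²³ = 3.409×10⁻⁴ mol.
Fraction absorbed: 1 − 22.0/100 = 0.7800.
Photons absorbed: 0.7800 × 3.409×10⁻⁴ = 2.659×10⁻⁴ mol.
Φ = 2.425×10⁻⁴ mol / 2.659×10⁻⁴ mol photons = 0.912.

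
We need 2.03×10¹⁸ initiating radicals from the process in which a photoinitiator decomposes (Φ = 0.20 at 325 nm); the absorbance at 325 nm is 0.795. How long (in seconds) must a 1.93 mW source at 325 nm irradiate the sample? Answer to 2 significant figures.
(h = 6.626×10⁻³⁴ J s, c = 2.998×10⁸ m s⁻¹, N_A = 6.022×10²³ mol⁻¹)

Product: 2.03×10¹⁸ / 6.022×10²³ = 3.371×10⁻⁶ mol.
Photons that must be absorbed: 3.371×10⁻⁶ / 0.20 = 1.686×10⁻⁵ mol.
Fraction absorbed: 1 − 10^(−0.795) = 0.8397.
Incident photons needed: 1.686×10⁻⁵ / 0.8397 = 2.008×10⁻⁵ mol.
Photon energy: hc/λ = 6.112×10⁻¹⁹ J; per mole, 3.681×10⁵ J mol⁻¹.
Energy required: 2.008×10⁻⁵ × 3.681×10⁵ = 7.391 J.
Time: 7.391 J / 0.00193 W = 3800 s.

t ≈ 3800 s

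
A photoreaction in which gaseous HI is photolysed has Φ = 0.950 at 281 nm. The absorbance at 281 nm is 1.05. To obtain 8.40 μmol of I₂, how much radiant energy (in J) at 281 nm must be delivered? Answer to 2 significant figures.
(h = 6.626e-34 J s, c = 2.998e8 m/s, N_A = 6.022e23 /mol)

Product: 8.40 μmol = 8.40e-6 mol.
Photons that must be absorbed: 8.40e-6 / 0.950 = 8.842e-6 mol.
Fraction absorbed: 1 − 10^(−1.05) = 0.9109.
Incident photons needed: 8.842e-6 / 0.9109 = 9.707e-6 mol.
Photon energy: hc/λ = 7.069e-19 J; per mole, 4.257e5 J mol⁻¹.
Energy required: 9.707e-6 × 4.257e5 = 4.1 J.

4.1 J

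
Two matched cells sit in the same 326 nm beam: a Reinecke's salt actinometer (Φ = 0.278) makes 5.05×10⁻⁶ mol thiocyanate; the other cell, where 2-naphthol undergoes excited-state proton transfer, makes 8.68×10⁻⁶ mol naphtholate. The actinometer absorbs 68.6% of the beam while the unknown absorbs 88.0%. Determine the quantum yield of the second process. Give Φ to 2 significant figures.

Photons absorbed by the actinometer: 5.05×10⁻⁶ / 0.278 = 1.817×10⁻⁵ mol.
Incident flux: 1.817×10⁻⁵ / 0.686 = 2.649×10⁻⁵ einstein.
Absorbed by unknown: 0.880 × 2.649×10⁻⁵ = 2.331×10⁻⁵ mol.
Φ(unknown) = 8.68×10⁻⁶ / 2.331×10⁻⁵ = 0.37.

Φ = 0.37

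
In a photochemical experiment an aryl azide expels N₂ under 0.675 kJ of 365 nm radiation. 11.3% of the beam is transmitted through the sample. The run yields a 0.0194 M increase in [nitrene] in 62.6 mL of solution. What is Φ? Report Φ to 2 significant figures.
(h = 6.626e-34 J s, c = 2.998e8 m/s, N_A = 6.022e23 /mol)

Φ = 0.66

Product: (0.0194 M)(0.0626 L) = 0.001214 mol.
Photon energy at 365 nm: hc/λ = (6.626e-34)(2.998e8)/(365e-9) = 5.442e-19 J.
Incident energy: 0.675 kJ = 675 J.
Photons incident: 675 / 5.442e-19 = 1.240e21, i.e. 1.240e21/6.022e23 = 0.002059 mol.
Fraction absorbed: 1 − 11.3/100 = 0.8870.
Photons absorbed: 0.8870 × 0.002059 = 0.001826 mol.
Φ = 0.001214 mol / 0.001826 mol photons = 0.66.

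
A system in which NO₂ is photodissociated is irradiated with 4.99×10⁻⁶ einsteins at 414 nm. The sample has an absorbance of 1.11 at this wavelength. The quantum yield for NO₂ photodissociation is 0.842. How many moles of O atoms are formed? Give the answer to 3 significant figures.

3.88×10⁻⁶ mol

Fraction absorbed: 1 − 10^(−1.11) = 0.9224.
Photons absorbed: 0.9224 × 4.99×10⁻⁶ = 4.603×10⁻⁶ mol.
Product: Φ × n_abs = 0.842 × 4.603×10⁻⁶ = 3.876×10⁻⁶ mol.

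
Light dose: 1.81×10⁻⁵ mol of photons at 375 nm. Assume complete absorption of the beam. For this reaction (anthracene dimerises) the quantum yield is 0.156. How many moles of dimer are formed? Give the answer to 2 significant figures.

Product: Φ × n_abs = 0.156 × 1.81×10⁻⁵ = 2.824×10⁻⁶ mol.

2.8×10⁻⁶ mol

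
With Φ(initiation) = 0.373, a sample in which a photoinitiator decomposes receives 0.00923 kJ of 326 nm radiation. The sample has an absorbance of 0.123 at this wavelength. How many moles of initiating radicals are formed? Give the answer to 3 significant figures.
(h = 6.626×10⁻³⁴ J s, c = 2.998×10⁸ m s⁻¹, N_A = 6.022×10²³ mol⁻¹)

2.31×10⁻⁶ mol

Photon energy at 326 nm: hc/λ = (6.626×10⁻³⁴)(2.998×10⁸)/(326×10⁻⁹) = 6.093×10⁻¹⁹ J.
Incident energy: 0.00923 kJ = 9.23 J.
Photons incident: 9.23 / 6.093×10⁻¹⁹ = 1.515×10¹⁹, i.e. 1.515×10¹⁹/6.022×10²³ = 2.516×10⁻⁵ mol.
Fraction absorbed: 1 − 10^(−0.123) = 0.2466.
Photons absorbed: 0.2466 × 2.516×10⁻⁵ = 6.204×10⁻⁶ mol.
Product: Φ × n_abs = 0.373 × 6.204×10⁻⁶ = 2.314×10⁻⁶ mol.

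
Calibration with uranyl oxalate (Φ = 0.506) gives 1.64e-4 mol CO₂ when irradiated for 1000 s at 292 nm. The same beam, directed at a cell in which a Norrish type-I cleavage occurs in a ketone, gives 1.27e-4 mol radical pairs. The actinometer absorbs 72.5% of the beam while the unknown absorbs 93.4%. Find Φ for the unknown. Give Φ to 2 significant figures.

Photons absorbed by the actinometer: 1.64e-4 / 0.506 = 3.241e-4 mol.
Incident flux: 3.241e-4 / 0.725 = 4.470e-4 einstein.
Absorbed by unknown: 0.934 × 4.470e-4 = 4.175e-4 mol.
Φ(unknown) = 1.27e-4 / 4.175e-4 = 0.30.

Φ = 0.30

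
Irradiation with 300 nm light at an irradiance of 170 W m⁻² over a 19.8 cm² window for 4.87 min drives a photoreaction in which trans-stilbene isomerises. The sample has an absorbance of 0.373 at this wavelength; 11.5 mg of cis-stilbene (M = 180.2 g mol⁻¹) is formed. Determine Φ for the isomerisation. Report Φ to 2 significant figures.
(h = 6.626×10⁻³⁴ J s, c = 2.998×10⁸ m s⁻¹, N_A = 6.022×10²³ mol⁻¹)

Product: 11.5 mg / 180.2 g mol⁻¹ = 6.382×10⁻⁵ mol.
Photon energy at 300 nm: hc/λ = (6.626×10⁻³⁴)(2.998×10⁸)/(300×10⁻⁹) = 6.622×10⁻¹⁹ J.
Energy delivered: (170 W m⁻²)(19.8×10⁻⁴ m²)(292.2 s) = 98.35 J.
Photons incident: 98.35 / 6.622×10⁻¹⁹ = 1.485×10²⁰, i.e. 1.485×10²⁰/6.022×10²³ = 2.466×10⁻⁴ mol.
Fraction absorbed: 1 − 10^(−0.373) = 0.5764.
Photons absorbed: 0.5764 × 2.466×10⁻⁴ = 1.421×10⁻⁴ mol.
Φ = 6.382×10⁻⁵ mol / 1.421×10⁻⁴ mol photons = 0.45.

Φ = 0.45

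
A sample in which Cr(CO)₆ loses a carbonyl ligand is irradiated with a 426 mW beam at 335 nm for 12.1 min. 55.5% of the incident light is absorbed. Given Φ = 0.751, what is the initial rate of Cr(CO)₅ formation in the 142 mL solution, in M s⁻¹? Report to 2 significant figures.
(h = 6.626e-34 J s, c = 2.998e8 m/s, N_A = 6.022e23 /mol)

Photon energy at 335 nm: hc/λ = (6.626e-34)(2.998e8)/(335e-9) = 5.930e-19 J.
Energy delivered: (426 mW)(726 s) = 309.3 J.
Photons incident: 309.3 / 5.930e-19 = 5.216e20, i.e. 5.216e20/6.022e23 = 8.662e-4 mol.
Photons absorbed: 0.555 × 8.662e-4 = 4.807e-4 mol.
Product formed: 0.751 × 4.807e-4 = 3.610e-4 mol.
Rate: 3.610e-4 mol / (726 s × 0.142 L) = 3.5e-6 M s⁻¹.

3.5e-6 M s⁻¹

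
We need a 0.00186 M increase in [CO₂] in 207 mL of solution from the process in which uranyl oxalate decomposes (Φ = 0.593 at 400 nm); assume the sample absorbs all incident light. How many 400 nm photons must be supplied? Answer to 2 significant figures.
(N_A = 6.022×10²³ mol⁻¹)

3.9×10²⁰ photons

Product: (0.00186 M)(0.207 L) = 3.850×10⁻⁴ mol.
Photons that must be absorbed: 3.850×10⁻⁴ / 0.593 = 6.492×10⁻⁴ mol.
Photon count: 6.492×10⁻⁴ × 6.022×10²³ = 3.9×10²⁰.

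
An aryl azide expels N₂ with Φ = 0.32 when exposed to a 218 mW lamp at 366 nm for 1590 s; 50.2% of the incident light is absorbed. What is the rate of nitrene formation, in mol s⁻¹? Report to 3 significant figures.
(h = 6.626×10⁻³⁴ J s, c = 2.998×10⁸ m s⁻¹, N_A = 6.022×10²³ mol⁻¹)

Photon energy at 366 nm: hc/λ = (6.626×10⁻³⁴)(2.998×10⁸)/(366×10⁻⁹) = 5.428×10⁻¹⁹ J.
Energy delivered: (218 mW)(1590 s) = 346.6 J.
Photons incident: 346.6 / 5.428×10⁻¹⁹ = 6.385×10²⁰, i.e. 6.385×10²⁰/6.022×10²³ = 0.001060 mol.
Photons absorbed: 0.502 × 0.001060 = 5.321×10⁻⁴ mol.
Product formed: 0.32 × 5.321×10⁻⁴ = 1.703×10⁻⁴ mol.
Rate: 1.703×10⁻⁴ / 1590 s = 1.07×10⁻⁷ mol s⁻¹.

1.07×10⁻⁷ mol s⁻¹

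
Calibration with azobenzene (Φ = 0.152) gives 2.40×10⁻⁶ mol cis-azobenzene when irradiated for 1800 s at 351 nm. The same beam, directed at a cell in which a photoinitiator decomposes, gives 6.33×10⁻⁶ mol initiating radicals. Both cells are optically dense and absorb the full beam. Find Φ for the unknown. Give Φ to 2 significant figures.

Φ = 0.40

Photons absorbed by the actinometer: 2.40×10⁻⁶ / 0.152 = 1.579×10⁻⁵ mol.
Φ(unknown) = 6.33×10⁻⁶ / 1.579×10⁻⁵ = 0.40.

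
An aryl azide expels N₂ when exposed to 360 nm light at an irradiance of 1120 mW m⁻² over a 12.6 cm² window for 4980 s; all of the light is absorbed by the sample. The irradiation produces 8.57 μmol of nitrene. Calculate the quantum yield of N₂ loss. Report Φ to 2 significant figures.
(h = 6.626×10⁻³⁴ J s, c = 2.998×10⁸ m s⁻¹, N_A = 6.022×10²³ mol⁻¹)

Φ = 0.41

Product: 8.57 μmol = 8.57×10⁻⁶ mol.
Photon energy at 360 nm: hc/λ = (6.626×10⁻³⁴)(2.998×10⁸)/(360×10⁻⁹) = 5.518×10⁻¹⁹ J.
Energy delivered: (1120 mW m⁻²)(12.6×10⁻⁴ m²)(4980 s) = 7.028 J.
Photons incident: 7.028 / 5.518×10⁻¹⁹ = 1.274×10¹⁹, i.e. 1.274×10¹⁹/6.022×10²³ = 2.116×10⁻⁵ mol.
Φ = 8.57×10⁻⁶ mol / 2.116×10⁻⁵ mol photons = 0.41.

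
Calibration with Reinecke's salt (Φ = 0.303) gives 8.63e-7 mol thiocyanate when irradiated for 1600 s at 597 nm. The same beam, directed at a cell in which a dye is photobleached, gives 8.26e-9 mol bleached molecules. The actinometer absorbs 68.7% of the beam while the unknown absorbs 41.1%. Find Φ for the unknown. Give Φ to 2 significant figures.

Photons absorbed by the actinometer: 8.63e-7 / 0.303 = 2.848e-6 mol.
Incident flux: 2.848e-6 / 0.687 = 4.146e-6 einstein.
Absorbed by unknown: 0.411 × 4.146e-6 = 1.704e-6 mol.
Φ(unknown) = 8.26e-9 / 1.704e-6 = 0.0048.

Φ = 0.0048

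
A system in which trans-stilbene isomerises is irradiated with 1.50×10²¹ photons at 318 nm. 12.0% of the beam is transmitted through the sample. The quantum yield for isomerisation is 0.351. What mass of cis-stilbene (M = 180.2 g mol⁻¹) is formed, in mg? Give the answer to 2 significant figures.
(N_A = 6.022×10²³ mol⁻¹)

140 mg

Moles of photons: 1.50×10²¹ / 6.022×10²³ = 0.002491 mol.
Fraction absorbed: 1 − 12.0/100 = 0.8800.
Photons absorbed: 0.8800 × 0.002491 = 0.002192 mol.
Product: Φ × n_abs = 0.351 × 0.002192 = 7.694×10⁻⁴ mol.
Mass: 7.694×10⁻⁴ × 180.2 = 0.1386 g = 140 mg.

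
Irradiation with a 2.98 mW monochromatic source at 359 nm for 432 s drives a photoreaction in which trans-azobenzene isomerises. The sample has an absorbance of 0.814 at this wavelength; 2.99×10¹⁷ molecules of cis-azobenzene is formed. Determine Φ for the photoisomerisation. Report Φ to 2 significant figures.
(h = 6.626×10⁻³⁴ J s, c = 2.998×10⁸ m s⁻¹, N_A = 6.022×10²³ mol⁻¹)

Product: 2.99×10¹⁷ / 6.022×10²³ = 4.965×10⁻⁷ mol.
Photon energy at 359 nm: hc/λ = (6.626×10⁻³⁴)(2.998×10⁸)/(359×10⁻⁹) = 5.533×10⁻¹⁹ J.
Energy delivered: (2.98 mW)(432 s) = 1.287 J.
Photons incident: 1.287 / 5.533×10⁻¹⁹ = 2.326×10¹⁸, i.e. 2.326×10¹⁸/6.022×10²³ = 3.863×10⁻⁶ mol.
Fraction absorbed: 1 − 10^(−0.814) = 0.8465.
Photons absorbed: 0.8465 × 3.863×10⁻⁶ = 3.270×10⁻⁶ mol.
Φ = 4.965×10⁻⁷ mol / 3.270×10⁻⁶ mol photons = 0.15.

Φ = 0.15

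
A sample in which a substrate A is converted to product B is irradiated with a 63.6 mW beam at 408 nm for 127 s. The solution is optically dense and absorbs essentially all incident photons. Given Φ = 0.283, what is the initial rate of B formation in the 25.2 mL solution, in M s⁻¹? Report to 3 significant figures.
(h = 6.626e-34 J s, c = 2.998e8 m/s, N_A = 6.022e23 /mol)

2.44e-6 M s⁻¹

Photon energy at 408 nm: hc/λ = (6.626e-34)(2.998e8)/(408e-9) = 4.869e-19 J.
Energy delivered: (63.6 mW)(127 s) = 8.077 J.
Photons incident: 8.077 / 4.869e-19 = 1.659e19, i.e. 1.659e19/6.022e23 = 2.755e-5 mol.
Product formed: 0.283 × 2.755e-5 = 7.797e-6 mol.
Rate: 7.797e-6 mol / (127 s × 0.0252 L) = 2.44e-6 M s⁻¹.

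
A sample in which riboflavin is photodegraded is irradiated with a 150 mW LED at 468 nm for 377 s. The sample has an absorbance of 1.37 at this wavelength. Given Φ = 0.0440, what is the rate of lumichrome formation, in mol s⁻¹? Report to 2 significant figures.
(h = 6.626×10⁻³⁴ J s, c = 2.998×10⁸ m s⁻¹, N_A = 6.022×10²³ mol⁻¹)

Photon energy at 468 nm: hc/λ = (6.626×10⁻³⁴)(2.998×10⁸)/(468×10⁻⁹) = 4.245×10⁻¹⁹ J.
Energy delivered: (150 mW)(377 s) = 56.55 J.
Photons incident: 56.55 / 4.245×10⁻¹⁹ = 1.332×10²⁰, i.e. 1.332×10²⁰/6.022×10²³ = 2.212×10⁻⁴ mol.
Fraction absorbed: 1 − 10^(−1.37) = 0.9573.
Photons absorbed: 0.9573 × 2.212×10⁻⁴ = 2.118×10⁻⁴ mol.
Product formed: 0.0440 × 2.118×10⁻⁴ = 9.319×10⁻⁶ mol.
Rate: 9.319×10⁻⁶ / 377 s = 2.5×10⁻⁸ mol s⁻¹.

2.5×10⁻⁸ mol s⁻¹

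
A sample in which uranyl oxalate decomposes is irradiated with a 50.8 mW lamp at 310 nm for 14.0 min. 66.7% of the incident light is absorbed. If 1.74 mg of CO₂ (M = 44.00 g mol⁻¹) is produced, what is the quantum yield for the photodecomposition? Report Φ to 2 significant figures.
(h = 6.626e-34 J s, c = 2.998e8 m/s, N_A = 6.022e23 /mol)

Product: 1.74 mg / 44.00 g mol⁻¹ = 3.955e-5 mol.
Photon energy at 310 nm: hc/λ = (6.626e-34)(2.998e8)/(310e-9) = 6.408e-19 J.
Energy delivered: (50.8 mW)(840 s) = 42.67 J.
Photons incident: 42.67 / 6.408e-19 = 6.659e19, i.e. 6.659e19/6.022e23 = 1.106e-4 mol.
Photons absorbed: 0.667 × 1.106e-4 = 7.377e-5 mol.
Φ = 3.955e-5 mol / 7.377e-5 mol photons = 0.54.

Φ = 0.54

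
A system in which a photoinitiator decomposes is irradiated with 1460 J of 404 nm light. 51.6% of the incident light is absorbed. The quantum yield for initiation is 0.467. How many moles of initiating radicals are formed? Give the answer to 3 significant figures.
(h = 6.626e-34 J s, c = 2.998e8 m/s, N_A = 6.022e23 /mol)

Photon energy at 404 nm: hc/λ = (6.626e-34)(2.998e8)/(404e-9) = 4.917e-19 J.
Photons incident: 1460 / 4.917e-19 = 2.969e21, i.e. 2.969e21/6.022e23 = 0.004930 mol.
Photons absorbed: 0.516 × 0.004930 = 0.002544 mol.
Product: Φ × n_abs = 0.467 × 0.002544 = 0.001188 mol.

0.00119 mol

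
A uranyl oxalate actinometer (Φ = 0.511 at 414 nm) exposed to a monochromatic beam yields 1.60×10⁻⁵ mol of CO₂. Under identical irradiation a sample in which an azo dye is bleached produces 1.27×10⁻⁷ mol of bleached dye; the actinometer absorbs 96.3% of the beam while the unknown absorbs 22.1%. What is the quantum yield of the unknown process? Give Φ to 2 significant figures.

Φ = 0.018

Photons absorbed by the actinometer: 1.60×10⁻⁵ / 0.511 = 3.131×10⁻⁵ mol.
Incident flux: 3.131×10⁻⁵ / 0.963 = 3.251×10⁻⁵ einstein.
Absorbed by unknown: 0.221 × 3.251×10⁻⁵ = 7.185×10⁻⁶ mol.
Φ(unknown) = 1.27×10⁻⁷ / 7.185×10⁻⁶ = 0.018.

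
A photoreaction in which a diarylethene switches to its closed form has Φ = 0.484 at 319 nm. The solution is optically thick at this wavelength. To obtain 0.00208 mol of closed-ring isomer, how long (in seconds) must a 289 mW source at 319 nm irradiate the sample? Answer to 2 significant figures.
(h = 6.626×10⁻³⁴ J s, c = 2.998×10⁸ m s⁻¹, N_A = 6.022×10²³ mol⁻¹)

Photons that must be absorbed: 0.00208 / 0.484 = 0.004298 mol.
Photon energy: hc/λ = 6.227×10⁻¹⁹ J; per mole, 3.750×10⁵ J mol⁻¹.
Energy required: 0.004298 × 3.750×10⁵ = 1612 J.
Time: 1612 J / 0.289 W = 5600 s.

t ≈ 5600 s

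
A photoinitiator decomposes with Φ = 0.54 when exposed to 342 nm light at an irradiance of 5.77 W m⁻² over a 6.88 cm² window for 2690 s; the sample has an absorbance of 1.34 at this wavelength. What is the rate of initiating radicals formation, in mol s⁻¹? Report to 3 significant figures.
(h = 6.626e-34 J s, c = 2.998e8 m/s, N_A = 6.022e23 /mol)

Photon energy at 342 nm: hc/λ = (6.626e-34)(2.998e8)/(342e-9) = 5.808e-19 J.
Energy delivered: (5.77 W m⁻²)(6.88e-4 m²)(2690 s) = 10.68 J.
Photons incident: 10.68 / 5.808e-19 = 1.839e19, i.e. 1.839e19/6.022e23 = 3.054e-5 mol.
Fraction absorbed: 1 − 10^(−1.34) = 0.9543.
Photons absorbed: 0.9543 × 3.054e-5 = 2.914e-5 mol.
Product formed: 0.54 × 2.914e-5 = 1.574e-5 mol.
Rate: 1.574e-5 / 2690 s = 5.85e-9 mol s⁻¹.

5.85e-9 mol s⁻¹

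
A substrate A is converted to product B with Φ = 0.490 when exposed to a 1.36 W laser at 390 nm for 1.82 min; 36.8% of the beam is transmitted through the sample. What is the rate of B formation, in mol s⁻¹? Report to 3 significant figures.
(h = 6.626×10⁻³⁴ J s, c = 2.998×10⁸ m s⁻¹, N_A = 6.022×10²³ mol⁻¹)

1.37×10⁻⁶ mol s⁻¹

Photon energy at 390 nm: hc/λ = (6.626×10⁻³⁴)(2.998×10⁸)/(390×10⁻⁹) = 5.094×10⁻¹⁹ J.
Energy delivered: (1.36 W)(109.2 s) = 148.5 J.
Photons incident: 148.5 / 5.094×10⁻¹⁹ = 2.915×10²⁰, i.e. 2.915×10²⁰/6.022×10²³ = 4.841×10⁻⁴ mol.
Fraction absorbed: 1 − 36.8/100 = 0.6320.
Photons absorbed: 0.6320 × 4.841×10⁻⁴ = 3.060×10⁻⁴ mol.
Product formed: 0.490 × 3.060×10⁻⁴ = 1.499×10⁻⁴ mol.
Rate: 1.499×10⁻⁴ / 109.2 s = 1.37×10⁻⁶ mol s⁻¹.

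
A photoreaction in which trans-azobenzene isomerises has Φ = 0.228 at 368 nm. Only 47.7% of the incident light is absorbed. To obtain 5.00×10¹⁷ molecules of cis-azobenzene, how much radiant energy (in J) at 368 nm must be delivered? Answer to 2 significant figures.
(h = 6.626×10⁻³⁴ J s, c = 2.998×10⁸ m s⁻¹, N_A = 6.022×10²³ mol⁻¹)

Product: 5.00×10¹⁷ / 6.022×10²³ = 8.303×10⁻⁷ mol.
Photons that must be absorbed: 8.303×10⁻⁷ / 0.228 = 3.642×10⁻⁶ mol.
Incident photons needed: 3.642×10⁻⁶ / 0.477 = 7.635×10⁻⁶ mol.
Photon energy: hc/λ = 5.398×10⁻¹⁹ J; per mole, 3.251×10⁵ J mol⁻¹.
Energy required: 7.635×10⁻⁶ × 3.251×10⁵ = 2.5 J.

2.5 J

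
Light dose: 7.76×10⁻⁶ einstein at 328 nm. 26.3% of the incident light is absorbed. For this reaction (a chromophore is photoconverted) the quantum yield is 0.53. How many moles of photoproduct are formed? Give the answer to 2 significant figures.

Photons absorbed: 0.263 × 7.76×10⁻⁶ = 2.041×10⁻⁶ mol.
Product: Φ × n_abs = 0.53 × 2.041×10⁻⁶ = 1.082×10⁻⁶ mol.

1.1×10⁻⁶ mol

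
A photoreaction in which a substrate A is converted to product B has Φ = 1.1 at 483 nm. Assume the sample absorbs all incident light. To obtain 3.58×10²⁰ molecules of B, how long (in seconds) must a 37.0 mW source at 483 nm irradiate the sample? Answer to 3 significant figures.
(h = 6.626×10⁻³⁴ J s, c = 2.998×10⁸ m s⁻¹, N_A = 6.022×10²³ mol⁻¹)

Product: 3.58×10²⁰ / 6.022×10²³ = 5.945×10⁻⁴ mol.
Photons that must be absorbed: 5.945×10⁻⁴ / 1.1 = 5.405×10⁻⁴ mol.
Photon energy: hc/λ = 4.113×10⁻¹⁹ J; per mole, 2.477×10⁵ J mol⁻¹.
Energy required: 5.405×10⁻⁴ × 2.477×10⁵ = 133.9 J.
Time: 133.9 J / 0.037 W = 3620 s.

t ≈ 3620 s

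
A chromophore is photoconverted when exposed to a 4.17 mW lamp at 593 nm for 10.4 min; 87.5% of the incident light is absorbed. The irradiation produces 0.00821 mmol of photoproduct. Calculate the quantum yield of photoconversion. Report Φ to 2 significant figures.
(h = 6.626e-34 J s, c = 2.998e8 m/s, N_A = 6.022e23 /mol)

Φ = 0.73

Product: 0.00821 mmol = 8.21e-6 mol.
Photon energy at 593 nm: hc/λ = (6.626e-34)(2.998e8)/(593e-9) = 3.350e-19 J.
Energy delivered: (4.17 mW)(624 s) = 2.602 J.
Photons incident: 2.602 / 3.350e-19 = 7.767e18, i.e. 7.767e18/6.022e23 = 1.290e-5 mol.
Photons absorbed: 0.875 × 1.290e-5 = 1.129e-5 mol.
Φ = 8.21e-6 mol / 1.129e-5 mol photons = 0.73.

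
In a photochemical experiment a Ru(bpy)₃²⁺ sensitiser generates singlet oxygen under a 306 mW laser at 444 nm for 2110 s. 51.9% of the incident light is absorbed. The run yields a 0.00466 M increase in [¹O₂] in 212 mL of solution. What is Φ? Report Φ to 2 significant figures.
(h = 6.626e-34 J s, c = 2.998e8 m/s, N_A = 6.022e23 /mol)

Φ = 0.79

Product: (0.00466 M)(0.212 L) = 9.879e-4 mol.
Photon energy at 444 nm: hc/λ = (6.626e-34)(2.998e8)/(444e-9) = 4.474e-19 J.
Energy delivered: (306 mW)(2110 s) = 645.7 J.
Photons incident: 645.7 / 4.474e-19 = 1.443e21, i.e. 1.443e21/6.022e23 = 0.002396 mol.
Photons absorbed: 0.519 × 0.002396 = 0.001244 mol.
Φ = 9.879e-4 mol / 0.001244 mol photons = 0.79.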